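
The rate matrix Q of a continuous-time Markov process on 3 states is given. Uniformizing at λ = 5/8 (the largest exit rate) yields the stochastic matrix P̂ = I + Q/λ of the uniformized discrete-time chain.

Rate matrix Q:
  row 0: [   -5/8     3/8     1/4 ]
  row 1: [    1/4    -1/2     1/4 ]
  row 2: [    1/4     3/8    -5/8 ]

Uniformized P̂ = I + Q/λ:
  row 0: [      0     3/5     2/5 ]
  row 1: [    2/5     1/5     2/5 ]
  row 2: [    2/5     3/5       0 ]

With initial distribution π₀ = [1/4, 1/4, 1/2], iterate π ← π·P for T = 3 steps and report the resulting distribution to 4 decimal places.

π = [0.2880, 0.4400, 0.2720]

t=0: π = [0.2500, 0.2500, 0.5000]
t=1: π = [0.3000, 0.5000, 0.2000]
t=2: π = [0.2800, 0.4000, 0.3200]
t=3: π = [0.2880, 0.4400, 0.2720]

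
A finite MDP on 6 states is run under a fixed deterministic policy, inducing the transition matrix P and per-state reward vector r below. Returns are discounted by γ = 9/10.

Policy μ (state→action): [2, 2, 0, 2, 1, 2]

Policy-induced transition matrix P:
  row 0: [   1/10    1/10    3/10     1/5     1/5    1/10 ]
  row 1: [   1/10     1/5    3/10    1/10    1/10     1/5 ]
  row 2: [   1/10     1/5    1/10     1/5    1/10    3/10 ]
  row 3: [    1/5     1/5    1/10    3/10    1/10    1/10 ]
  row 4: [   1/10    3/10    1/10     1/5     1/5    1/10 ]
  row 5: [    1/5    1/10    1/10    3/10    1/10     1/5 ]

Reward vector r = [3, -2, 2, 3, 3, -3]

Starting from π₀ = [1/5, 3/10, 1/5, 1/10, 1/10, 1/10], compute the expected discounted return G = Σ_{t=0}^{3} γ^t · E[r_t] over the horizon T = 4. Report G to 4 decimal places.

t=0: π = [0.2000, 0.3000, 0.2000, 0.1000, 0.1000, 0.1000], E[r] = 0.7000, γ^t·E[r] = 0.700000, running G = 0.700000
t=1: π = [0.1200, 0.1800, 0.2000, 0.1900, 0.1300, 0.1800], E[r] = 0.8200, γ^t·E[r] = 0.738000, running G = 1.438000
t=2: π = [0.1370, 0.1830, 0.1600, 0.2190, 0.1250, 0.1760], E[r] = 0.8690, γ^t·E[r] = 0.703890, running G = 2.141890
t=3: π = [0.1395, 0.1812, 0.1640, 0.2212, 0.1262, 0.1679], E[r] = 0.9226, γ^t·E[r] = 0.672575, running G = 2.814465

G = 2.8145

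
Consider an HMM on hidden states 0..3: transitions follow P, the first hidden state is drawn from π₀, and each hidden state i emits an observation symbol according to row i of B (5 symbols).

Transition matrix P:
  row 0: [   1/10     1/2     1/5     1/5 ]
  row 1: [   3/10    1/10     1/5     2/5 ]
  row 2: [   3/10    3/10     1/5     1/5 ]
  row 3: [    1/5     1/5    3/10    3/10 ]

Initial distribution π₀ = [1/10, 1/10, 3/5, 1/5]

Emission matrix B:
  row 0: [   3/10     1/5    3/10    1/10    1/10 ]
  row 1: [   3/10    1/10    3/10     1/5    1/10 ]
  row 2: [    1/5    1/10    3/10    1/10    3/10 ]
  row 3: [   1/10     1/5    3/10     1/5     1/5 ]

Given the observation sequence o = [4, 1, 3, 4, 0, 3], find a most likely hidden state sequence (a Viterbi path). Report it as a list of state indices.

t=0: δ = [1.000e-02, 1.000e-02, 1.800e-01, 4.000e-02]  (obs o_0=4)
t=1: δ = [1.080e-02, 5.400e-03, 3.600e-03, 7.200e-03]  ψ = [2, 2, 2, 2]  (obs o_1=1)
t=2: δ = [1.620e-04, 1.080e-03, 2.160e-04, 4.320e-04]  ψ = [1, 0, 0, 0]  (obs o_2=3)
t=3: δ = [3.240e-05, 1.080e-05, 6.480e-05, 8.640e-05]  ψ = [1, 1, 1, 1]  (obs o_3=4)
t=4: δ = [5.832e-06, 5.832e-06, 5.184e-06, 2.592e-06]  ψ = [2, 2, 3, 3]  (obs o_4=0)
t=5: δ = [1.750e-07, 5.832e-07, 1.166e-07, 4.666e-07]  ψ = [1, 0, 0, 1]  (obs o_5=3)
backtrack: best end state = 1; path = [2, 0, 1, 2, 0, 1]

path = [2, 0, 1, 2, 0, 1]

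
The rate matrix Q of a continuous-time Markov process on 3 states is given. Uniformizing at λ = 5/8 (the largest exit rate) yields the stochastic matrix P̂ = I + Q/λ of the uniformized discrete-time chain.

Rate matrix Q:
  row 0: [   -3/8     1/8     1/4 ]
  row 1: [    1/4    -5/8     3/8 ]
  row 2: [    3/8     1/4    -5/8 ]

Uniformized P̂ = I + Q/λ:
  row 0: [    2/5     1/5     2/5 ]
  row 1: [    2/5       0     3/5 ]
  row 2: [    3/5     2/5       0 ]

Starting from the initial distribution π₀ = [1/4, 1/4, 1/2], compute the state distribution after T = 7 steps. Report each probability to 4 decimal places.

π = [0.4639, 0.2203, 0.3158]

t=0: π = [0.2500, 0.2500, 0.5000]
t=1: π = [0.5000, 0.2500, 0.2500]
t=2: π = [0.4500, 0.2000, 0.3500]
t=3: π = [0.4700, 0.2300, 0.3000]
t=4: π = [0.4600, 0.2140, 0.3260]
t=5: π = [0.4652, 0.2224, 0.3124]
t=6: π = [0.4625, 0.2180, 0.3195]
t=7: π = [0.4639, 0.2203, 0.3158]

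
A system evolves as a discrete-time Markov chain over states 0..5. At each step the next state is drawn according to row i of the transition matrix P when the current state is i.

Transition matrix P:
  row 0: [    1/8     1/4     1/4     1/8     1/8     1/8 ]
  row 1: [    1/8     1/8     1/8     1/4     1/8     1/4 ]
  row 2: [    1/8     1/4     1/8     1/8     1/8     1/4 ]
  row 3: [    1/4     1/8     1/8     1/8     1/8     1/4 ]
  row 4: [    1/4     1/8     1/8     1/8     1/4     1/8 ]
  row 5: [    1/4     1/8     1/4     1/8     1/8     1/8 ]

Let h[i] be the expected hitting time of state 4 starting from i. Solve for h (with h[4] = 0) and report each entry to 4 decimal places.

h = [8.0000, 8.0000, 8.0000, 8.0000, 0.0000, 8.0000]

First-step conditioning: h[4] = 0; for i ≠ 4, h[i] = 1 + Σ_k P[i][k]·h[k].
  h[0] = 1 + 1/8·h[0] + 1/4·h[1] + 1/4·h[2] + 1/8·h[3] + 1/8·h[5]
  h[1] = 1 + 1/8·h[0] + 1/8·h[1] + 1/8·h[2] + 1/4·h[3] + 1/4·h[5]
  h[2] = 1 + 1/8·h[0] + 1/4·h[1] + 1/8·h[2] + 1/8·h[3] + 1/4·h[5]
  h[3] = 1 + 1/4·h[0] + 1/8·h[1] + 1/8·h[2] + 1/8·h[3] + 1/4·h[5]
  h[5] = 1 + 1/4·h[0] + 1/8·h[1] + 1/4·h[2] + 1/8·h[3] + 1/8·h[5]
Solving the 5×5 linear system over states ≠ 4 gives exactly h = [8, 8, 8, 8, 0, 8] (h[4] = 0 is the target).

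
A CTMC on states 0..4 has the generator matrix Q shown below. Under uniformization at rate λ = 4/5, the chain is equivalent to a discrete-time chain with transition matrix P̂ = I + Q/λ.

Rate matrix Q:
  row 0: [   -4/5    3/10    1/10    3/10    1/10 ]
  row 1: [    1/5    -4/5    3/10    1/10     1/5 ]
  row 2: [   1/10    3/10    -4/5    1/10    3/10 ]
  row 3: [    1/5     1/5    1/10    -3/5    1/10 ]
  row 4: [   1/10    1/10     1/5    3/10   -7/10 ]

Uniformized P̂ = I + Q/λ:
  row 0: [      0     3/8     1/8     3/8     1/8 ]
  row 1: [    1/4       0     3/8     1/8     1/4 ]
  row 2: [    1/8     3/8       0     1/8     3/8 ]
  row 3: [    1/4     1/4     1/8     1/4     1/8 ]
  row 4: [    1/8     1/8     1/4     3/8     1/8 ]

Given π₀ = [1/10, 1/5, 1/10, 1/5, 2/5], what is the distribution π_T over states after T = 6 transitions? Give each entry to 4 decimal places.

π = [0.1620, 0.2152, 0.1802, 0.2455, 0.1971]

t=0: π = [0.1000, 0.2000, 0.1000, 0.2000, 0.4000]
t=1: π = [0.1625, 0.1750, 0.2125, 0.2750, 0.1750]
t=2: π = [0.1609, 0.2313, 0.1641, 0.2438, 0.2000]
t=3: π = [0.1643, 0.2078, 0.1873, 0.2457, 0.1949]
t=4: π = [0.1612, 0.2176, 0.1779, 0.2455, 0.1978]
t=5: π = [0.1627, 0.2133, 0.1819, 0.2454, 0.1967]
t=6: π = [0.1620, 0.2152, 0.1802, 0.2455, 0.1971]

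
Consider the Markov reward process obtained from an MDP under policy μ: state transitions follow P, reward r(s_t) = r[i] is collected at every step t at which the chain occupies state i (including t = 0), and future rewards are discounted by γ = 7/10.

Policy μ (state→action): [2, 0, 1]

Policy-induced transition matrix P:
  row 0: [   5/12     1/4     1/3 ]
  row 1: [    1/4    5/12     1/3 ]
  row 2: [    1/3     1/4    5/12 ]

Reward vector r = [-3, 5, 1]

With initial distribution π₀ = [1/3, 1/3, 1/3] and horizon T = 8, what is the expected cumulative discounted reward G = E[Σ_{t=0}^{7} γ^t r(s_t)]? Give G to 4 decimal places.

t=0: π = [0.3333, 0.3333, 0.3333], E[r] = 1.0000, γ^t·E[r] = 1.000000, running G = 1.000000
t=1: π = [0.3333, 0.3056, 0.3611], E[r] = 0.8889, γ^t·E[r] = 0.622222, running G = 1.622222
t=2: π = [0.3356, 0.3009, 0.3634], E[r] = 0.8611, γ^t·E[r] = 0.421944, running G = 2.044167
t=3: π = [0.3362, 0.3002, 0.3636], E[r] = 0.8557, γ^t·E[r] = 0.293508, running G = 2.337675
t=4: π = [0.3363, 0.3000, 0.3636], E[r] = 0.8547, γ^t·E[r] = 0.205224, running G = 2.542900
t=5: π = [0.3364, 0.3000, 0.3636], E[r] = 0.8546, γ^t·E[r] = 0.143629, running G = 2.686529
t=6: π = [0.3364, 0.3000, 0.3636], E[r] = 0.8546, γ^t·E[r] = 0.100537, running G = 2.787066
t=7: π = [0.3364, 0.3000, 0.3636], E[r] = 0.8545, γ^t·E[r] = 0.070376, running G = 2.857441

G = 2.8574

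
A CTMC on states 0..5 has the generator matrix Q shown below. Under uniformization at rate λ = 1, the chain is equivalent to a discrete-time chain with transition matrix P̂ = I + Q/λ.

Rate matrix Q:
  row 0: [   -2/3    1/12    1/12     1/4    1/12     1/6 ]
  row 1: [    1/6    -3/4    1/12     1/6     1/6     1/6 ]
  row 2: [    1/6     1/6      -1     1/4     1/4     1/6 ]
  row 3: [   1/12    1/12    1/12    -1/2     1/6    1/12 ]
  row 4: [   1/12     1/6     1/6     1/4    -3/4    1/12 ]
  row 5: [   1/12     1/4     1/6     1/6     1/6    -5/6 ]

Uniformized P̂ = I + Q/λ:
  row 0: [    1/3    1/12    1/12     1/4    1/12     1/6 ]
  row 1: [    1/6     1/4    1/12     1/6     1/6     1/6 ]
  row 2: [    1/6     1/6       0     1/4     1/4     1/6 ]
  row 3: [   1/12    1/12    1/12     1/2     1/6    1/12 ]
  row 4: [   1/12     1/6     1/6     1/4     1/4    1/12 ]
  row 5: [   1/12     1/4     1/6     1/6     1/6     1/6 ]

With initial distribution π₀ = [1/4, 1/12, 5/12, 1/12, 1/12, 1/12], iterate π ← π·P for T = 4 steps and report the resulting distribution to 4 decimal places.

π = [0.1400, 0.1535, 0.1005, 0.3011, 0.1779, 0.1270]

t=0: π = [0.2500, 0.0833, 0.4167, 0.0833, 0.0833, 0.0833]
t=1: π = [0.1875, 0.1528, 0.0625, 0.2569, 0.1875, 0.1528]
t=2: π = [0.1481, 0.1551, 0.1065, 0.2888, 0.1719, 0.1296]
t=3: π = [0.1422, 0.1540, 0.0996, 0.2985, 0.1775, 0.1283]
t=4: π = [0.1400, 0.1535, 0.1005, 0.3011, 0.1779, 0.1270]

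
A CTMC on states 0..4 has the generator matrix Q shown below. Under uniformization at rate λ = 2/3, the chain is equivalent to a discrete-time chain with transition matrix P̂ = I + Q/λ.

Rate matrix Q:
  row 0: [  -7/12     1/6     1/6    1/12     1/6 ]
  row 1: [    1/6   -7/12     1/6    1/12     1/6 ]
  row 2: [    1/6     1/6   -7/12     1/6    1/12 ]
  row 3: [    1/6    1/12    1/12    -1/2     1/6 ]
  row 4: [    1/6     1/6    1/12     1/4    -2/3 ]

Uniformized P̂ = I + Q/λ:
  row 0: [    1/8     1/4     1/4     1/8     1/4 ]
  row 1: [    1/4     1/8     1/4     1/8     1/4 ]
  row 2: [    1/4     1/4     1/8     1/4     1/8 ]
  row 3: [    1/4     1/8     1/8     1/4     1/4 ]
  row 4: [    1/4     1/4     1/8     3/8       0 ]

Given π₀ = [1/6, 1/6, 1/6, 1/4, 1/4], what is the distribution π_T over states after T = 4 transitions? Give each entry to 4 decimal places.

π = [0.2222, 0.1975, 0.1776, 0.2200, 0.1827]

t=0: π = [0.1667, 0.1667, 0.1667, 0.2500, 0.2500]
t=1: π = [0.2292, 0.1979, 0.1667, 0.2396, 0.1667]
t=2: π = [0.2214, 0.1953, 0.1784, 0.2174, 0.1875]
t=3: π = [0.2223, 0.1984, 0.1771, 0.2214, 0.1808]
t=4: π = [0.2222, 0.1975, 0.1776, 0.2200, 0.1827]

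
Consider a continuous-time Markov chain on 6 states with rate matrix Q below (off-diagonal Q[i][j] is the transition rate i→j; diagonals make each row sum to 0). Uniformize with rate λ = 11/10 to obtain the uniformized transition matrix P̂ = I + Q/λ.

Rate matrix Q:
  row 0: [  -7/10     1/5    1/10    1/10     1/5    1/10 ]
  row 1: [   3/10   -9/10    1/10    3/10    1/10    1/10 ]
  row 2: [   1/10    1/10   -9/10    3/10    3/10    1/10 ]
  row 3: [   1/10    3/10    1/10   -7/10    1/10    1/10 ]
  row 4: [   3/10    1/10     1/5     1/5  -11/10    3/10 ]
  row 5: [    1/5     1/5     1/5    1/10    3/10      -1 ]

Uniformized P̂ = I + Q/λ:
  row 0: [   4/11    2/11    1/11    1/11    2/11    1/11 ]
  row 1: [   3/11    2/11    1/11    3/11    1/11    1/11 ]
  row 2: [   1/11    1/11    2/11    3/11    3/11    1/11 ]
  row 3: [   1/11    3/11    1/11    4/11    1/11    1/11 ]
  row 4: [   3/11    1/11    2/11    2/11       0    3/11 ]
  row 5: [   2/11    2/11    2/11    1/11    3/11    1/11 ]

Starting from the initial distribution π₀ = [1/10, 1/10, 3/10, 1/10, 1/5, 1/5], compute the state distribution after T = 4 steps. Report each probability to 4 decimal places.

π = [0.2190, 0.1771, 0.1261, 0.2188, 0.1420, 0.1170]

t=0: π = [0.1000, 0.1000, 0.3000, 0.1000, 0.2000, 0.2000]
t=1: π = [0.1909, 0.1455, 0.1545, 0.2091, 0.1727, 0.1273]
t=2: π = [0.2124, 0.1711, 0.1322, 0.2182, 0.1438, 0.1223]
t=3: π = [0.2172, 0.1766, 0.1271, 0.2186, 0.1434, 0.1171]
t=4: π = [0.2190, 0.1771, 0.1261, 0.2188, 0.1420, 0.1170]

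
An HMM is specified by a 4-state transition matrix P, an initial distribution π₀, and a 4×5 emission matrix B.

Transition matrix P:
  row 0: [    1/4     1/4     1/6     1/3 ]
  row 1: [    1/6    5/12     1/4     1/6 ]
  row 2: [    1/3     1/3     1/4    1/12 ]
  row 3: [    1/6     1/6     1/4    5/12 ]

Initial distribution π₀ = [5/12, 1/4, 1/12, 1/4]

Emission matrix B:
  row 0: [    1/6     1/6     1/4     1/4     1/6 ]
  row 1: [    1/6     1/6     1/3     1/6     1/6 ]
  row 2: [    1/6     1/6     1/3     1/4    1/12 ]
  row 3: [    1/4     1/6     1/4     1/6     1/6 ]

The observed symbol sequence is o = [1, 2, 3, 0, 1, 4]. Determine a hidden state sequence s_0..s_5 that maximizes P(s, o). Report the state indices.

path = [0, 3, 3, 3, 3, 3]

t=0: δ = [6.944e-02, 4.167e-02, 1.389e-02, 4.167e-02]  (obs o_0=1)
t=1: δ = [4.340e-03, 5.787e-03, 3.858e-03, 5.787e-03]  ψ = [0, 0, 0, 0]  (obs o_1=2)
t=2: δ = [3.215e-04, 4.019e-04, 3.617e-04, 4.019e-04]  ψ = [2, 1, 1, 3]  (obs o_2=3)
t=3: δ = [2.009e-05, 2.791e-05, 1.674e-05, 4.186e-05]  ψ = [2, 1, 1, 3]  (obs o_3=0)
t=4: δ = [1.163e-06, 1.938e-06, 1.744e-06, 2.907e-06]  ψ = [3, 1, 3, 3]  (obs o_4=1)
t=5: δ = [9.690e-08, 1.346e-07, 6.056e-08, 2.019e-07]  ψ = [2, 1, 3, 3]  (obs o_5=4)
backtrack: best end state = 3; path = [0, 3, 3, 3, 3, 3]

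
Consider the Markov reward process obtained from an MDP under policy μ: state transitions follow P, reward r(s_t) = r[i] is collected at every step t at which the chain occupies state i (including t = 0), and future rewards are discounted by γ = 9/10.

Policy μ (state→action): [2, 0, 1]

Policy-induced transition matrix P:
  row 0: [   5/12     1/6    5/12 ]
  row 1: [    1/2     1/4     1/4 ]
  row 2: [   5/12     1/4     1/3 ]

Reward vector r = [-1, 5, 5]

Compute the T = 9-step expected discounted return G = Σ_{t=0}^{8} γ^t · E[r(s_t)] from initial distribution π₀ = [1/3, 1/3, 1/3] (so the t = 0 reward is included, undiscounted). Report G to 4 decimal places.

G = 15.2097

t=0: π = [0.3333, 0.3333, 0.3333], E[r] = 3.0000, γ^t·E[r] = 3.000000, running G = 3.000000
t=1: π = [0.4444, 0.2222, 0.3333], E[r] = 2.3333, γ^t·E[r] = 2.100000, running G = 5.100000
t=2: π = [0.4352, 0.2130, 0.3519], E[r] = 2.3889, γ^t·E[r] = 1.935000, running G = 7.035000
t=3: π = [0.4344, 0.2137, 0.3519], E[r] = 2.3935, γ^t·E[r] = 1.744875, running G = 8.779875
t=4: π = [0.4345, 0.2138, 0.3517], E[r] = 2.3931, γ^t·E[r] = 1.570134, running G = 10.350009
t=5: π = [0.4345, 0.2138, 0.3517], E[r] = 2.3931, γ^t·E[r] = 1.413102, running G = 11.763111
t=6: π = [0.4345, 0.2138, 0.3517], E[r] = 2.3931, γ^t·E[r] = 1.271793, running G = 13.034905
t=7: π = [0.4345, 0.2138, 0.3517], E[r] = 2.3931, γ^t·E[r] = 1.144614, running G = 14.179518
t=8: π = [0.4345, 0.2138, 0.3517], E[r] = 2.3931, γ^t·E[r] = 1.030153, running G = 15.209671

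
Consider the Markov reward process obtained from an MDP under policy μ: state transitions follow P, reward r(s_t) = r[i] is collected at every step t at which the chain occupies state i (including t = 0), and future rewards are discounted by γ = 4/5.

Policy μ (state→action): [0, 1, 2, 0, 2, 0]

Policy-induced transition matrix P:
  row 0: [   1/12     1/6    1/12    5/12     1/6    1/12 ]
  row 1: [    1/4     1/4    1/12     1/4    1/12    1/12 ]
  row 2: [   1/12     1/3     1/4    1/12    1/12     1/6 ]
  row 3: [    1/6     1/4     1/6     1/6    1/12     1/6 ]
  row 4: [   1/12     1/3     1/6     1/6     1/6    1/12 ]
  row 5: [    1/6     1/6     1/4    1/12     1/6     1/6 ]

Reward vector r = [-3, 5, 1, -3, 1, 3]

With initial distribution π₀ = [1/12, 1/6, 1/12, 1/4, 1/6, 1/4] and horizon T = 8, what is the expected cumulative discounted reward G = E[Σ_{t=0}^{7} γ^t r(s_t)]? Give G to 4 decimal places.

G = 3.5546

t=0: π = [0.0833, 0.1667, 0.0833, 0.2500, 0.1667, 0.2500], E[r] = 0.8333, γ^t·E[r] = 0.833333, running G = 0.833333
t=1: π = [0.1528, 0.2431, 0.1736, 0.1736, 0.1250, 0.1319], E[r] = 0.9306, γ^t·E[r] = 0.744444, running G = 1.577778
t=2: π = [0.1493, 0.2512, 0.1591, 0.1997, 0.1175, 0.1233], E[r] = 0.8553, γ^t·E[r] = 0.547407, running G = 2.125185
t=3: π = [0.1521, 0.2503, 0.1568, 0.2014, 0.1158, 0.1235], E[r] = 0.8344, γ^t·E[r] = 0.427210, running G = 2.552395
t=4: π = [0.1521, 0.2498, 0.1565, 0.2022, 0.1160, 0.1235], E[r] = 0.8287, γ^t·E[r] = 0.339427, running G = 2.891822
t=5: π = [0.1521, 0.2497, 0.1565, 0.2022, 0.1160, 0.1235], E[r] = 0.8289, γ^t·E[r] = 0.271599, running G = 3.163421
t=6: π = [0.1521, 0.2497, 0.1565, 0.2022, 0.1160, 0.1235], E[r] = 0.8289, γ^t·E[r] = 0.217298, running G = 3.380719
t=7: π = [0.1521, 0.2497, 0.1565, 0.2022, 0.1160, 0.1235], E[r] = 0.8289, γ^t·E[r] = 0.173840, running G = 3.554559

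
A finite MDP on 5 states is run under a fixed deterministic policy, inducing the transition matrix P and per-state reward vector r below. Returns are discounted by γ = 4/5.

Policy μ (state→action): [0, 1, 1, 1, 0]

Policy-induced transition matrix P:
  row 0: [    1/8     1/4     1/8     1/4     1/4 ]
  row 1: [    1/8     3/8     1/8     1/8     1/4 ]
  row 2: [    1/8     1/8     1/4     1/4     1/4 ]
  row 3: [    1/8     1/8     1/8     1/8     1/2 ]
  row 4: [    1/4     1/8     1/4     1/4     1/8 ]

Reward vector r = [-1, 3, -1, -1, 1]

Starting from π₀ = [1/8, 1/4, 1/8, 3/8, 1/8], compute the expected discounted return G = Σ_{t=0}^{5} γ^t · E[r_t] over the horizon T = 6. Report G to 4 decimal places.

G = 1.1891

t=0: π = [0.1250, 0.2500, 0.1250, 0.3750, 0.1250], E[r] = 0.2500, γ^t·E[r] = 0.250000, running G = 0.250000
t=1: π = [0.1406, 0.2031, 0.1563, 0.1719, 0.3281], E[r] = 0.4688, γ^t·E[r] = 0.375000, running G = 0.625000
t=2: π = [0.1660, 0.1934, 0.1855, 0.2031, 0.2520], E[r] = 0.2773, γ^t·E[r] = 0.177500, running G = 0.802500
t=3: π = [0.1565, 0.1941, 0.1797, 0.2004, 0.2693], E[r] = 0.3149, γ^t·E[r] = 0.161250, running G = 0.963750
t=4: π = [0.1587, 0.1931, 0.1811, 0.2007, 0.2664], E[r] = 0.3052, γ^t·E[r] = 0.125025, running G = 1.088775
t=5: π = [0.1583, 0.1931, 0.1809, 0.2008, 0.2669], E[r] = 0.3061, γ^t·E[r] = 0.100318, running G = 1.189093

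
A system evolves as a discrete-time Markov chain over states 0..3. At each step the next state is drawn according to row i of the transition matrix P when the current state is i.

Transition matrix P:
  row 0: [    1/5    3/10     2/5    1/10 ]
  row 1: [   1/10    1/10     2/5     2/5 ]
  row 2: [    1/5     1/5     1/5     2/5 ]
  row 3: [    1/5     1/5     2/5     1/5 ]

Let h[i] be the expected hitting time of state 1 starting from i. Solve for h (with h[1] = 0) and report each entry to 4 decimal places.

h = [4.0909, 0.0000, 4.5455, 4.5455]

First-step conditioning: h[1] = 0; for i ≠ 1, h[i] = 1 + Σ_k P[i][k]·h[k].
  h[0] = 1 + 1/5·h[0] + 2/5·h[2] + 1/10·h[3]
  h[2] = 1 + 1/5·h[0] + 1/5·h[2] + 2/5·h[3]
  h[3] = 1 + 1/5·h[0] + 2/5·h[2] + 1/5·h[3]
Solving the 3×3 linear system over states ≠ 1 gives exactly h = [45/11, 0, 50/11, 50/11] (h[1] = 0 is the target).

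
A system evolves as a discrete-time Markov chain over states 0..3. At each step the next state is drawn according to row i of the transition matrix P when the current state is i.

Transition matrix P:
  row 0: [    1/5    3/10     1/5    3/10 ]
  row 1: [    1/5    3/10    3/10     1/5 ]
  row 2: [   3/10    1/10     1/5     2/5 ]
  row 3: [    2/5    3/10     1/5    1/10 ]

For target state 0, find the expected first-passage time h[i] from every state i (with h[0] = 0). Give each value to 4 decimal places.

First-step conditioning: h[0] = 0; for i ≠ 0, h[i] = 1 + Σ_k P[i][k]·h[k].
  h[1] = 1 + 3/10·h[1] + 3/10·h[2] + 1/5·h[3]
  h[2] = 1 + 1/10·h[1] + 1/5·h[2] + 2/5·h[3]
  h[3] = 1 + 3/10·h[1] + 1/5·h[2] + 1/10·h[3]
Solving the 3×3 linear system over states ≠ 0 gives exactly h = [0, 410/111, 120/37, 340/111] (h[0] = 0 is the target).

h = [0.0000, 3.6937, 3.2432, 3.0631]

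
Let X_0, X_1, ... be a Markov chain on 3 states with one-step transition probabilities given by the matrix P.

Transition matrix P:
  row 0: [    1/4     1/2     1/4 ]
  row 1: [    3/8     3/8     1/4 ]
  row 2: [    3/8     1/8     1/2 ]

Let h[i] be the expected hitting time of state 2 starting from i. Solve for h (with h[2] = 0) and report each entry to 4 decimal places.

h = [4.0000, 4.0000, 0.0000]

First-step conditioning: h[2] = 0; for i ≠ 2, h[i] = 1 + Σ_k P[i][k]·h[k].
  h[0] = 1 + 1/4·h[0] + 1/2·h[1]
  h[1] = 1 + 3/8·h[0] + 3/8·h[1]
Solving the 2×2 linear system over states ≠ 2 gives exactly h = [4, 4, 0] (h[2] = 0 is the target).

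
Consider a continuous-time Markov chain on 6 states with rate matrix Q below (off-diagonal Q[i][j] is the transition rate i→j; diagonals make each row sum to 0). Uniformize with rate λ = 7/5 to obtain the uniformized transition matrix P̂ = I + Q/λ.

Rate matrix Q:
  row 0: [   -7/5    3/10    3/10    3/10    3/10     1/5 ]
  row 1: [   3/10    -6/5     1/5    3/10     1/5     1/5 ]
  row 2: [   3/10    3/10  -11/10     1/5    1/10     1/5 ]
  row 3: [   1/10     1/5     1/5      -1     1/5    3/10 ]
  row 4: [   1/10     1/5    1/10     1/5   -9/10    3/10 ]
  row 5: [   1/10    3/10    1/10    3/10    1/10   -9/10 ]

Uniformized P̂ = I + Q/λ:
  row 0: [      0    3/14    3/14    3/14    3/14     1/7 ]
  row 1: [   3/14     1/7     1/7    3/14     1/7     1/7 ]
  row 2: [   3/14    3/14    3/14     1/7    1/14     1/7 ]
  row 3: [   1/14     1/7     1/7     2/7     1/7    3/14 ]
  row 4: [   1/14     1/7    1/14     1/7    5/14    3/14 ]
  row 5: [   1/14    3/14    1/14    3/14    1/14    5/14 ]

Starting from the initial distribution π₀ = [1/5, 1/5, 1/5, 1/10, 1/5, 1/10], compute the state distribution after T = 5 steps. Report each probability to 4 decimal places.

π = [0.1078, 0.1754, 0.1333, 0.2082, 0.1600, 0.2153]

t=0: π = [0.2000, 0.2000, 0.2000, 0.1000, 0.2000, 0.1000]
t=1: π = [0.1143, 0.1786, 0.1500, 0.1929, 0.1786, 0.1857]
t=2: π = [0.1102, 0.1750, 0.1357, 0.2046, 0.1653, 0.2092]
t=3: π = [0.1079, 0.1754, 0.1337, 0.2074, 0.1615, 0.2141]
t=4: π = [0.1079, 0.1754, 0.1333, 0.2080, 0.1603, 0.2151]
t=5: π = [0.1078, 0.1754, 0.1333, 0.2082, 0.1600, 0.2153]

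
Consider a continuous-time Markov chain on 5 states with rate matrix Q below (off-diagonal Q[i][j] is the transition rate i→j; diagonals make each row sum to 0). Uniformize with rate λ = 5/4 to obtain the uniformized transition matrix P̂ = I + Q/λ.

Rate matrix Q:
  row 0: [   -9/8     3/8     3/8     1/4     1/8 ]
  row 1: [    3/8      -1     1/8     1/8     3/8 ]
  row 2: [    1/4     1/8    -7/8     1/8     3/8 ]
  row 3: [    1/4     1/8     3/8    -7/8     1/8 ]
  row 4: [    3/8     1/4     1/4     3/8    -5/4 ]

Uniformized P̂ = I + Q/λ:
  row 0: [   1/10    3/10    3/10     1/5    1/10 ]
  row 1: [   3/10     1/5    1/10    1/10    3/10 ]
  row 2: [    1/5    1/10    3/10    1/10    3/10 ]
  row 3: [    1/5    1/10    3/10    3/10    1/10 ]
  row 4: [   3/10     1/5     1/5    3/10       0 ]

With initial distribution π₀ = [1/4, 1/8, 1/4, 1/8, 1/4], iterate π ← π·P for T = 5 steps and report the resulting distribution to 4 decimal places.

t=0: π = [0.2500, 0.1250, 0.2500, 0.1250, 0.2500]
t=1: π = [0.2125, 0.1875, 0.2500, 0.2000, 0.1500]
t=2: π = [0.2125, 0.1763, 0.2475, 0.1913, 0.1725]
t=3: π = [0.2136, 0.1774, 0.2475, 0.1940, 0.1675]
t=4: π = [0.2131, 0.1772, 0.2478, 0.1937, 0.1682]
t=5: π = [0.2132, 0.1772, 0.2477, 0.1937, 0.1682]

π = [0.2132, 0.1772, 0.2477, 0.1937, 0.1682]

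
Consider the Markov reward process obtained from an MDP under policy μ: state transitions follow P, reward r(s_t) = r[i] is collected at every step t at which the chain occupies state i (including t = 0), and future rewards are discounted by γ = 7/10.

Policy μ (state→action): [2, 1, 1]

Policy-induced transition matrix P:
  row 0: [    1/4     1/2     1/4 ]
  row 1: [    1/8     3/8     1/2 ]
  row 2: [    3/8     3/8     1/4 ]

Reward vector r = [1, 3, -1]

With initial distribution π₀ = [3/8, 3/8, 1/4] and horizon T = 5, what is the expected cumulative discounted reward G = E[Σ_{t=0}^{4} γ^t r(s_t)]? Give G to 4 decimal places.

G = 3.2434

t=0: π = [0.3750, 0.3750, 0.2500], E[r] = 1.2500, γ^t·E[r] = 1.250000, running G = 1.250000
t=1: π = [0.2344, 0.4219, 0.3438], E[r] = 1.1563, γ^t·E[r] = 0.809375, running G = 2.059375
t=2: π = [0.2402, 0.4043, 0.3555], E[r] = 1.0977, γ^t·E[r] = 0.537852, running G = 2.597227
t=3: π = [0.2439, 0.4050, 0.3511], E[r] = 1.1079, γ^t·E[r] = 0.380013, running G = 2.977240
t=4: π = [0.2433, 0.4055, 0.3513], E[r] = 1.1085, γ^t·E[r] = 0.266141, running G = 3.243381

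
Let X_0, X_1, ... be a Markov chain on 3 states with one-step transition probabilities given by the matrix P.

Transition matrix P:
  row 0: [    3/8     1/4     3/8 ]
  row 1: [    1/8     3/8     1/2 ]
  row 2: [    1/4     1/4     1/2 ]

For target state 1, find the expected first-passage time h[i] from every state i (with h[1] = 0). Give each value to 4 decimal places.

h = [4.0000, 0.0000, 4.0000]

First-step conditioning: h[1] = 0; for i ≠ 1, h[i] = 1 + Σ_k P[i][k]·h[k].
  h[0] = 1 + 3/8·h[0] + 3/8·h[2]
  h[2] = 1 + 1/4·h[0] + 1/2·h[2]
Solving the 2×2 linear system over states ≠ 1 gives exactly h = [4, 0, 4] (h[1] = 0 is the target).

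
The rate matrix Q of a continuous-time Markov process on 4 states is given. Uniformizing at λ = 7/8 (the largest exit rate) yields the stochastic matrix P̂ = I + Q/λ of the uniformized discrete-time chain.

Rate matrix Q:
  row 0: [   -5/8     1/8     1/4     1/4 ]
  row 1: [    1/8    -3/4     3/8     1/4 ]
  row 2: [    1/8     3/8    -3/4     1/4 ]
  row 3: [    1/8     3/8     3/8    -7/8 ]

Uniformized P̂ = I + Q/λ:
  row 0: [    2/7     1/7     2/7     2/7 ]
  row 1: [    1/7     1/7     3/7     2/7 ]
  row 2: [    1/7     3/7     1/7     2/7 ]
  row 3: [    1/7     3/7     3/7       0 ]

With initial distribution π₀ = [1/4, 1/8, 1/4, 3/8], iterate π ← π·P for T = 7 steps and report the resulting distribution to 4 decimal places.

t=0: π = [0.2500, 0.1250, 0.2500, 0.3750]
t=1: π = [0.1786, 0.3214, 0.3214, 0.1786]
t=2: π = [0.1684, 0.2857, 0.3112, 0.2347]
t=3: π = [0.1669, 0.2988, 0.3156, 0.2187]
t=4: π = [0.1667, 0.2955, 0.3146, 0.2232]
t=5: π = [0.1667, 0.2965, 0.3149, 0.2219]
t=6: π = [0.1667, 0.2962, 0.3148, 0.2223]
t=7: π = [0.1667, 0.2963, 0.3148, 0.2222]

π = [0.1667, 0.2963, 0.3148, 0.2222]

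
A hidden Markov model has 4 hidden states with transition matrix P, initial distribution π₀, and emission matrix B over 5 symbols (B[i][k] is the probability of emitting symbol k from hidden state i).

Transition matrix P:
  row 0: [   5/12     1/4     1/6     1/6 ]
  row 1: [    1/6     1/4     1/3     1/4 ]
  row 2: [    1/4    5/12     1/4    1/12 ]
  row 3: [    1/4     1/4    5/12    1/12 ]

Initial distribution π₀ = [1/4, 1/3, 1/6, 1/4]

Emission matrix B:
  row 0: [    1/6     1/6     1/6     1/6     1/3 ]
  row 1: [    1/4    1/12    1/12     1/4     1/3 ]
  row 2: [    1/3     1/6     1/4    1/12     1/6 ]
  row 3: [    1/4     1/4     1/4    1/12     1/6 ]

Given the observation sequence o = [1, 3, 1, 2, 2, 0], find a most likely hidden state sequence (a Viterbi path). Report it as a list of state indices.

path = [3, 1, 3, 2, 2, 1]

t=0: δ = [4.167e-02, 2.778e-02, 2.778e-02, 6.250e-02]  (obs o_0=1)
t=1: δ = [2.894e-03, 3.906e-03, 2.170e-03, 5.787e-04]  ψ = [0, 3, 3, 0]  (obs o_1=3)
t=2: δ = [2.009e-04, 8.138e-05, 2.170e-04, 2.441e-04]  ψ = [0, 1, 1, 1]  (obs o_2=1)
t=3: δ = [1.395e-05, 7.535e-06, 2.543e-05, 8.372e-06]  ψ = [0, 2, 3, 0]  (obs o_3=2)
t=4: δ = [1.060e-06, 8.830e-07, 1.589e-06, 5.814e-07]  ψ = [2, 2, 2, 0]  (obs o_4=2)
t=5: δ = [7.359e-08, 1.656e-07, 1.325e-07, 5.519e-08]  ψ = [0, 2, 2, 1]  (obs o_5=0)
backtrack: best end state = 1; path = [3, 1, 3, 2, 2, 1]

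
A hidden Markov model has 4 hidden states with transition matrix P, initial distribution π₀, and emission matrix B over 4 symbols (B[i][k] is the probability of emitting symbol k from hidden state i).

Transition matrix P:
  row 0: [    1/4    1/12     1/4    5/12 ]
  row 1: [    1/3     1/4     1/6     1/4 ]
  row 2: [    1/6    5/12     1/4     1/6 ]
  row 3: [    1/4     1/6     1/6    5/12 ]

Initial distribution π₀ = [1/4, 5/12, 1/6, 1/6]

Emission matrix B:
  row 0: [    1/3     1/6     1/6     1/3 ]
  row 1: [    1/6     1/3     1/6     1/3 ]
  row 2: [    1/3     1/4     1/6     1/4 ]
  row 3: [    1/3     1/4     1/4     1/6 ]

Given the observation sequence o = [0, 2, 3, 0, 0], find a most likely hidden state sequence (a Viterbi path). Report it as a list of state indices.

t=0: δ = [8.333e-02, 6.944e-02, 5.556e-02, 5.556e-02]  (obs o_0=0)
t=1: δ = [3.858e-03, 3.858e-03, 3.472e-03, 8.681e-03]  ψ = [1, 2, 0, 0]  (obs o_1=2)
t=2: δ = [7.234e-04, 4.823e-04, 3.617e-04, 6.028e-04]  ψ = [3, 2, 3, 3]  (obs o_2=3)
t=3: δ = [6.028e-05, 2.512e-05, 6.028e-05, 1.005e-04]  ψ = [0, 2, 0, 0]  (obs o_3=0)
t=4: δ = [8.372e-06, 4.186e-06, 5.582e-06, 1.395e-05]  ψ = [3, 2, 3, 3]  (obs o_4=0)
backtrack: best end state = 3; path = [0, 3, 0, 3, 3]

path = [0, 3, 0, 3, 3]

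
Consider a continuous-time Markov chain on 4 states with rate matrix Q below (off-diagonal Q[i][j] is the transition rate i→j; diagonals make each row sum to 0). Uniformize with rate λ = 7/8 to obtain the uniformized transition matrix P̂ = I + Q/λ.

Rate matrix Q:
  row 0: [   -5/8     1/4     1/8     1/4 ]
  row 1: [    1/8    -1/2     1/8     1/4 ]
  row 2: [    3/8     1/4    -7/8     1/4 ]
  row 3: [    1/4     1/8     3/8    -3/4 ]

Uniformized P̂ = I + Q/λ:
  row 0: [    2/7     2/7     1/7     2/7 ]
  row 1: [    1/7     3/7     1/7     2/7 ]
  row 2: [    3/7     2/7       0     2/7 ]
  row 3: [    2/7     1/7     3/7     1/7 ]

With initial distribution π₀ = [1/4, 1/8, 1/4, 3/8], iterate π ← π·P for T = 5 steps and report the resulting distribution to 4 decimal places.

π = [0.2708, 0.2916, 0.1876, 0.2500]

t=0: π = [0.2500, 0.1250, 0.2500, 0.3750]
t=1: π = [0.3036, 0.2500, 0.2143, 0.2321]
t=2: π = [0.2806, 0.2883, 0.1786, 0.2526]
t=3: π = [0.2700, 0.2908, 0.1895, 0.2496]
t=4: π = [0.2712, 0.2916, 0.1871, 0.2501]
t=5: π = [0.2708, 0.2916, 0.1876, 0.2500]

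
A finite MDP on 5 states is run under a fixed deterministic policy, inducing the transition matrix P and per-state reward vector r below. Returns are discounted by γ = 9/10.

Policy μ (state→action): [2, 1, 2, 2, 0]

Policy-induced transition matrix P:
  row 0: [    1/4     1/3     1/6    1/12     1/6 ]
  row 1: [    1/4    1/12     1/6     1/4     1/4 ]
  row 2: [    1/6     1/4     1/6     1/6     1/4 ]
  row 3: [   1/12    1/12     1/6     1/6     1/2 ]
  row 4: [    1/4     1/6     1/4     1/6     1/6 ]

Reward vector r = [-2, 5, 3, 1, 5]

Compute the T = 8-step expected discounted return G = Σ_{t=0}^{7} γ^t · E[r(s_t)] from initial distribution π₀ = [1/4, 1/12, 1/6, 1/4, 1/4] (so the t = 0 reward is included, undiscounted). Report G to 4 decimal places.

G = 13.8382

t=0: π = [0.2500, 0.0833, 0.1667, 0.2500, 0.2500], E[r] = 1.9167, γ^t·E[r] = 1.916667, running G = 1.916667
t=1: π = [0.1944, 0.1944, 0.1875, 0.1528, 0.2708], E[r] = 2.6528, γ^t·E[r] = 2.387500, running G = 4.304167
t=2: π = [0.2089, 0.1858, 0.1892, 0.1667, 0.2494], E[r] = 2.4925, γ^t·E[r] = 2.018906, running G = 6.323073
t=3: π = [0.2065, 0.1879, 0.1875, 0.1647, 0.2535], E[r] = 2.5210, γ^t·E[r] = 1.837793, running G = 8.160866
t=4: π = [0.2069, 0.1873, 0.1878, 0.1651, 0.2529], E[r] = 2.5155, γ^t·E[r] = 1.650409, running G = 9.811275
t=5: π = [0.2068, 0.1874, 0.1877, 0.1650, 0.2530], E[r] = 2.5166, γ^t·E[r] = 1.486014, running G = 11.297289
t=6: π = [0.2068, 0.1874, 0.1877, 0.1651, 0.2529], E[r] = 2.5164, γ^t·E[r] = 1.337295, running G = 12.634584
t=7: π = [0.2068, 0.1874, 0.1877, 0.1650, 0.2529], E[r] = 2.5164, γ^t·E[r] = 1.203586, running G = 13.838171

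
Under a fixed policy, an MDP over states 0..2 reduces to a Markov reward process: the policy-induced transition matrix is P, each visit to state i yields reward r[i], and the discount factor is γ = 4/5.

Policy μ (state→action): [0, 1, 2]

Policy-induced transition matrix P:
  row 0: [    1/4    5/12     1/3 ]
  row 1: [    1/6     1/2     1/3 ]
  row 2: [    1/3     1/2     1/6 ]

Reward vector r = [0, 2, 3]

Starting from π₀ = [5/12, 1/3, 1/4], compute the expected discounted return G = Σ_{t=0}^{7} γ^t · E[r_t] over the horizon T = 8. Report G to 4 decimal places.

t=0: π = [0.4167, 0.3333, 0.2500], E[r] = 1.4167, γ^t·E[r] = 1.416667, running G = 1.416667
t=1: π = [0.2431, 0.4653, 0.2917], E[r] = 1.8056, γ^t·E[r] = 1.444444, running G = 2.861111
t=2: π = [0.2355, 0.4797, 0.2847], E[r] = 1.8137, γ^t·E[r] = 1.160741, running G = 4.021852
t=3: π = [0.2337, 0.4804, 0.2859], E[r] = 1.8184, γ^t·E[r] = 0.931012, running G = 4.952864
t=4: π = [0.2338, 0.4805, 0.2857], E[r] = 1.8181, γ^t·E[r] = 0.744695, running G = 5.697559
t=5: π = [0.2338, 0.4805, 0.2857], E[r] = 1.8182, γ^t·E[r] = 0.595785, running G = 6.293344
t=6: π = [0.2338, 0.4805, 0.2857], E[r] = 1.8182, γ^t·E[r] = 0.476625, running G = 6.769969
t=7: π = [0.2338, 0.4805, 0.2857], E[r] = 1.8182, γ^t·E[r] = 0.381300, running G = 7.151269

G = 7.1513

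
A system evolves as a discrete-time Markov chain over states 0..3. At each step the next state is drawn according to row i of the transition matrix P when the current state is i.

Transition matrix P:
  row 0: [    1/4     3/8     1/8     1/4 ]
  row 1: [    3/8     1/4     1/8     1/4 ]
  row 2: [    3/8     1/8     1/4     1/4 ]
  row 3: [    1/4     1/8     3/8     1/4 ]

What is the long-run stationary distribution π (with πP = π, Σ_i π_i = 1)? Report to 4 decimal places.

π = [0.3056, 0.2302, 0.2143, 0.2500]

Balance equations π_j = Σ_i π_i·P[i][j]:
  π_0 = 1/4·π_0 + 3/8·π_1 + 3/8·π_2 + 1/4·π_3
  π_1 = 3/8·π_0 + 1/4·π_1 + 1/8·π_2 + 1/8·π_3
  π_2 = 1/8·π_0 + 1/8·π_1 + 1/4·π_2 + 3/8·π_3
  normalize: π_0 + π_1 + π_2 + π_3 = 1
Solving the linear system gives exactly π = [11/36, 29/126, 3/14, 1/4].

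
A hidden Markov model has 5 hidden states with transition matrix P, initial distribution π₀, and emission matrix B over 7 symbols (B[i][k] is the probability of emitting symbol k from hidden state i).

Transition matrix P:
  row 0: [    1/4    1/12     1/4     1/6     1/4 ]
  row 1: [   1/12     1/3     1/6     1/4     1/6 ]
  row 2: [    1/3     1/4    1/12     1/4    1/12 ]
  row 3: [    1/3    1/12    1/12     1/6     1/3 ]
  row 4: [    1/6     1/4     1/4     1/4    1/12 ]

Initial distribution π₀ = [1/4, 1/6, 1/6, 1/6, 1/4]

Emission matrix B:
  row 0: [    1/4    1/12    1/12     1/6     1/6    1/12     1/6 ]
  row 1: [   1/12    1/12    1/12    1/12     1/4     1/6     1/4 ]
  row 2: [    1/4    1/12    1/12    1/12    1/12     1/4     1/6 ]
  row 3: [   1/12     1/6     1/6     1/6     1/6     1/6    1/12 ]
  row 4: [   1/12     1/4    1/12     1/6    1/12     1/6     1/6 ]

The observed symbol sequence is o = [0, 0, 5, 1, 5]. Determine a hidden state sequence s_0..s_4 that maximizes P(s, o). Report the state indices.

t=0: δ = [6.250e-02, 1.389e-02, 4.167e-02, 1.389e-02, 2.083e-02]  (obs o_0=0)
t=1: δ = [3.906e-03, 8.681e-04, 3.906e-03, 8.681e-04, 1.302e-03]  ψ = [0, 2, 0, 0, 0]  (obs o_1=0)
t=2: δ = [1.085e-04, 1.628e-04, 2.441e-04, 1.628e-04, 1.628e-04]  ψ = [2, 2, 0, 2, 0]  (obs o_2=5)
t=3: δ = [6.782e-06, 5.086e-06, 3.391e-06, 1.017e-05, 1.356e-05]  ψ = [2, 2, 4, 2, 3]  (obs o_3=1)
t=4: δ = [2.826e-07, 5.651e-07, 8.477e-07, 5.651e-07, 5.651e-07]  ψ = [3, 4, 4, 4, 3]  (obs o_4=5)
backtrack: best end state = 2; path = [0, 2, 3, 4, 2]

path = [0, 2, 3, 4, 2]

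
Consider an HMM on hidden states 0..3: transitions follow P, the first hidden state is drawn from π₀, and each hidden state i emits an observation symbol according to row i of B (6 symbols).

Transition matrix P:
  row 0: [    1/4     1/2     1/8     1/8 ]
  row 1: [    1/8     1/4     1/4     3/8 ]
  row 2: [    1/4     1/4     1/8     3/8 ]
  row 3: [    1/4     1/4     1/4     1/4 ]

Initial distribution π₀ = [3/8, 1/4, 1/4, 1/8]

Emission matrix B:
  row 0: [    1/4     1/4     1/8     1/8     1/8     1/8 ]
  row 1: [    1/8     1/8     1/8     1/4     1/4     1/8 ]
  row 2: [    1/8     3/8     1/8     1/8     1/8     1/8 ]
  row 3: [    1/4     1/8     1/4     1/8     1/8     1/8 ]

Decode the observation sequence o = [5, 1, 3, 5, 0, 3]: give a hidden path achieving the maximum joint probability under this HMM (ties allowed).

t=0: δ = [4.688e-02, 3.125e-02, 3.125e-02, 1.562e-02]  (obs o_0=5)
t=1: δ = [2.930e-03, 2.930e-03, 2.930e-03, 1.465e-03]  ψ = [0, 0, 1, 1]  (obs o_1=1)
t=2: δ = [9.155e-05, 3.662e-04, 9.155e-05, 1.373e-04]  ψ = [0, 0, 1, 1]  (obs o_2=3)
t=3: δ = [5.722e-06, 1.144e-05, 1.144e-05, 1.717e-05]  ψ = [1, 1, 1, 1]  (obs o_3=5)
t=4: δ = [1.073e-06, 5.364e-07, 5.364e-07, 1.073e-06]  ψ = [3, 3, 3, 1]  (obs o_4=0)
t=5: δ = [3.353e-08, 1.341e-07, 3.353e-08, 3.353e-08]  ψ = [0, 0, 3, 3]  (obs o_5=3)
backtrack: best end state = 1; path = [0, 0, 1, 3, 0, 1]

path = [0, 0, 1, 3, 0, 1]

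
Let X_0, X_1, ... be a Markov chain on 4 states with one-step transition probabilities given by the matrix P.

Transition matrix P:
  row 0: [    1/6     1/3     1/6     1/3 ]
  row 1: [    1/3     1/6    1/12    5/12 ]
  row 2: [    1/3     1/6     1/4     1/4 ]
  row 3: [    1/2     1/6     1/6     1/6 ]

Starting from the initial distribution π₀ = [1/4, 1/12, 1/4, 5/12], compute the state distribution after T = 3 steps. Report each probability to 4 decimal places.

t=0: π = [0.2500, 0.0833, 0.2500, 0.4167]
t=1: π = [0.3611, 0.2083, 0.1806, 0.2500]
t=2: π = [0.3148, 0.2269, 0.1644, 0.2940]
t=3: π = [0.3299, 0.2191, 0.1615, 0.2895]

π = [0.3299, 0.2191, 0.1615, 0.2895]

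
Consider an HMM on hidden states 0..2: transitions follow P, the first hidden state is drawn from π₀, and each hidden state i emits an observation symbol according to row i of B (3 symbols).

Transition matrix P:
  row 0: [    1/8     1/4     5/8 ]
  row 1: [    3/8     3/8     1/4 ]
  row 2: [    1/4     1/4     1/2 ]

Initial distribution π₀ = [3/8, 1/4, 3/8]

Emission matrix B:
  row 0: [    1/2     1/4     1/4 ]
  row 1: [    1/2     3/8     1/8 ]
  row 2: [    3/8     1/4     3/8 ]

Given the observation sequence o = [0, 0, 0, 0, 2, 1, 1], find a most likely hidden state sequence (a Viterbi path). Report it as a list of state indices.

t=0: δ = [1.875e-01, 1.250e-01, 1.406e-01]  (obs o_0=0)
t=1: δ = [2.344e-02, 2.344e-02, 4.395e-02]  ψ = [1, 0, 0]  (obs o_1=0)
t=2: δ = [5.493e-03, 5.493e-03, 8.240e-03]  ψ = [2, 2, 2]  (obs o_2=0)
t=3: δ = [1.030e-03, 1.030e-03, 1.545e-03]  ψ = [1, 1, 2]  (obs o_3=0)
t=4: δ = [9.656e-05, 4.828e-05, 2.897e-04]  ψ = [1, 1, 2]  (obs o_4=2)
t=5: δ = [1.810e-05, 2.716e-05, 3.621e-05]  ψ = [2, 2, 2]  (obs o_5=1)
t=6: δ = [2.546e-06, 3.819e-06, 4.526e-06]  ψ = [1, 1, 2]  (obs o_6=1)
backtrack: best end state = 2; path = [0, 2, 2, 2, 2, 2, 2]

path = [0, 2, 2, 2, 2, 2, 2]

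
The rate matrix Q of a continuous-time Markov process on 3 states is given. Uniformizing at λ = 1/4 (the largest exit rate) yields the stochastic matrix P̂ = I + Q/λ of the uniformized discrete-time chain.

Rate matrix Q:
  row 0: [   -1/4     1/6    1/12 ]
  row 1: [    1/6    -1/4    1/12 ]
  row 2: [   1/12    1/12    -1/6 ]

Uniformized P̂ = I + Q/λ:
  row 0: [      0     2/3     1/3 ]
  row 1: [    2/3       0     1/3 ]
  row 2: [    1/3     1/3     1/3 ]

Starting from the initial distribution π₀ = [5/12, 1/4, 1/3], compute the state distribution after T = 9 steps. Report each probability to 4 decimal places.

π = [0.3312, 0.3355, 0.3333]

t=0: π = [0.4167, 0.2500, 0.3333]
t=1: π = [0.2778, 0.3889, 0.3333]
t=2: π = [0.3704, 0.2963, 0.3333]
t=3: π = [0.3086, 0.3580, 0.3333]
t=4: π = [0.3498, 0.3169, 0.3333]
t=5: π = [0.3224, 0.3443, 0.3333]
t=6: π = [0.3406, 0.3260, 0.3333]
t=7: π = [0.3285, 0.3382, 0.3333]
t=8: π = [0.3366, 0.3301, 0.3333]
t=9: π = [0.3312, 0.3355, 0.3333]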